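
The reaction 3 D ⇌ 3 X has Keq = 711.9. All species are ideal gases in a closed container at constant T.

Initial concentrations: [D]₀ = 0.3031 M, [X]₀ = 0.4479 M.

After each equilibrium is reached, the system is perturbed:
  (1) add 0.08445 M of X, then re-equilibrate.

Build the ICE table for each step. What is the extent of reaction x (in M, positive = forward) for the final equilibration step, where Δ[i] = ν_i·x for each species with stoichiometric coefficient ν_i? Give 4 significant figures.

x = -0.002835 M

Q₀ = 3.227 vs Keq = 711.9 ⇒ Q<K, forward
Step 1:
                  D         X
  Initial    0.3031    0.4479
  Change    -0.2275    0.2275
  Equil     0.07564    0.6754
  solve Keq expr → x = 0.07582; check Q = 711.9
Then add 0.08445 M of X.
Step 2:
                  D         X
  Initial   0.07564    0.7598
  Change   0.008505 -0.008505
  Equil     0.08414    0.7513
  solve Keq expr → x = -0.002835; check Q = 711.9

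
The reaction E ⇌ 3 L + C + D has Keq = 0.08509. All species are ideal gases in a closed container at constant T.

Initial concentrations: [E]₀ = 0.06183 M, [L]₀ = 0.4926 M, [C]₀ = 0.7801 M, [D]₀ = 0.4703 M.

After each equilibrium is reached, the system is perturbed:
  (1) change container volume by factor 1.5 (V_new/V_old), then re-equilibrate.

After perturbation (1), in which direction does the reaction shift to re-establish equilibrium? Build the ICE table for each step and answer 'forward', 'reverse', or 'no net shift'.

Q₀ = 0.7093 vs Keq = 0.08509 ⇒ Q>K, reverse
Step 1:
                   E          L          C          D
  I          0.06183     0.4926     0.7801     0.4703
  C          0.05658    -0.1697   -0.05658   -0.05658
  E           0.1184     0.3229     0.7235     0.4137
  solve Keq expr → x = -0.05658; check Q = 0.08509
Then change container volume by factor 1.5 (V_new/V_old).
Step 2:
                   E          L          C          D
  I          0.07894     0.2152     0.4823     0.2758
  C         -0.02877     0.0863    0.02877    0.02877
  E          0.05017     0.3016     0.5111     0.3046
  solve Keq expr → x = 0.02877; check Q = 0.08509

Direction: forward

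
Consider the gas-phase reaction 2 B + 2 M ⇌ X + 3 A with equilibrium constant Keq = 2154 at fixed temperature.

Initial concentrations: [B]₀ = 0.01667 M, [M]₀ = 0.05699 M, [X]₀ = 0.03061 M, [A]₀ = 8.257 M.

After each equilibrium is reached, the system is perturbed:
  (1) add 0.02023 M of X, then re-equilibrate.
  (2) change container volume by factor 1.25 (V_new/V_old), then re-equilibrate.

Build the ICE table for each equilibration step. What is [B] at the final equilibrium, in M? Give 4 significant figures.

[B]_eq = 0.09257 M

Q₀ = 1.9092e+07 vs Keq = 2154 ⇒ Q>K, reverse
Step 1:
                   B          M          X          A
  init       0.01667    0.05699    0.03061      8.257
  Δ          0.06057    0.06057   -0.03028   -0.09085
  eq         0.07724     0.1176 3.2610e-04      8.166
  solve Keq expr → x = -0.03028; check Q = 2154
Then add 0.02023 M of X.
Step 2:
                   B          M          X          A
  init       0.07724     0.1176    0.02056      8.166
  Δ          0.03848    0.03848   -0.01924   -0.05772
  eq          0.1157      0.156   0.001317      8.108
  solve Keq expr → x = -0.01924; check Q = 2154
Then change container volume by factor 1.25 (V_new/V_old).
Step 3:
                   B          M          X          A
  init       0.09257     0.1248   0.001054      6.487
  Δ                0          0          0          0
  eq         0.09257     0.1248   0.001054      6.487
  solve Keq expr → x = 0; check Q = 2154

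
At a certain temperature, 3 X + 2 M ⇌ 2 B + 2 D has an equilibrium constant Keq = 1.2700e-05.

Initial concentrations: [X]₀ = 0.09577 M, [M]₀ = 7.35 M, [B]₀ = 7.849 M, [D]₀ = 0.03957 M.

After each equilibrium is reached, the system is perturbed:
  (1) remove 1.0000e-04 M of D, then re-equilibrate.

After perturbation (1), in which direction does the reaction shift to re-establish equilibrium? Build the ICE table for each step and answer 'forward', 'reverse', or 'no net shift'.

Q₀ = 2.033 vs Keq = 1.2700e-05 ⇒ Q>K, reverse
Step 1:
                  X         M         B         D
  I         0.09577      7.35     7.849   0.03957
  C         0.05905   0.03936  -0.03936  -0.03936
  E          0.1548     7.389      7.81 2.0540e-04
  solve Keq expr → x = -0.01968; check Q = 1.2700e-05
Then remove 1.0000e-04 M of D.
Step 2:
                  X         M         B         D
  I          0.1548     7.389      7.81 1.0540e-04
  C       -1.4955e-04 -9.9697e-05 9.9697e-05 9.9697e-05
  E          0.1547     7.389      7.81 2.0510e-04
  solve Keq expr → x = 4.9849e-05; check Q = 1.2700e-05

Direction: forward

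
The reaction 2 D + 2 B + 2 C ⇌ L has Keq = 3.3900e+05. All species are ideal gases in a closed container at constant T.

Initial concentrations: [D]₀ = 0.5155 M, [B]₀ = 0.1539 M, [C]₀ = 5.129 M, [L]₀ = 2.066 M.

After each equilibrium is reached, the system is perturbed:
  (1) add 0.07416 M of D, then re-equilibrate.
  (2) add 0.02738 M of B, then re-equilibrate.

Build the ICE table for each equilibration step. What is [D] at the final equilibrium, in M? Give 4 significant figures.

[D]_eq = 0.4096 M

Q₀ = 12.48 vs Keq = 3.3900e+05 ⇒ Q<K, forward
Step 1:
                  D         B         C         L
  Initial    0.5155    0.1539     5.129     2.066
  Change    -0.1525   -0.1525   -0.1525   0.07625
  Equil       0.363  0.001392     4.976     2.142
  solve Keq expr → x = 0.07625; check Q = 3.3900e+05
Then add 0.07416 M of D.
Step 2:
                  D         B         C         L
  Initial    0.4372  0.001392     4.976     2.142
  Change  -2.3537e-04 -2.3537e-04 -2.3537e-04 1.1768e-04
  Equil      0.4369  0.001156     4.976     2.142
  solve Keq expr → x = 1.1768e-04; check Q = 3.3900e+05
Then add 0.02738 M of B.
Step 3:
                  D         B         C         L
  Initial    0.4369   0.02854     4.976     2.142
  Change   -0.02729  -0.02729  -0.02729   0.01365
  Equil      0.4096  0.001244     4.949     2.156
  solve Keq expr → x = 0.01365; check Q = 3.3900e+05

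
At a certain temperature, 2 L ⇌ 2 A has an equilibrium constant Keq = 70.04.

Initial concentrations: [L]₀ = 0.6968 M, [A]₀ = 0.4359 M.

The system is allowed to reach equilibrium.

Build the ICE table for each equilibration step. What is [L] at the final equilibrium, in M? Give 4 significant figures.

Q₀ = 0.3913 vs Keq = 70.04 ⇒ Q<K, forward
Step 1:
                    L           A
  init         0.6968      0.4359
  Δ           -0.5759      0.5759
  eq           0.1209       1.012
  solve Keq expr → x = 0.288; check Q = 70.04

[L]_eq = 0.1209 M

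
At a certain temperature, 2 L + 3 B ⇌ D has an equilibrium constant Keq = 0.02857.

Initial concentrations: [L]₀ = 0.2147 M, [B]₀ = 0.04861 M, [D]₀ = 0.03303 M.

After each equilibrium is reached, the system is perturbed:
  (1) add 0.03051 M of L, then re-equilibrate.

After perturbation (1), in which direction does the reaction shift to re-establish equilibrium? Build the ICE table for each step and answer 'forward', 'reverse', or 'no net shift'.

Q₀ = 6238 vs Keq = 0.02857 ⇒ Q>K, reverse
Step 1:
                   L          B          D
  I           0.2147    0.04861    0.03303
  C          0.06605    0.09907   -0.03302
  E           0.2807     0.1477 7.2525e-06
  solve Keq expr → x = -0.03302; check Q = 0.02857
Then add 0.03051 M of L.
Step 2:
                   L          B          D
  I           0.3113     0.1477 7.2525e-06
  C       -3.3218e-06 -4.9826e-06 1.6609e-06
  E           0.3113     0.1477 8.9133e-06
  solve Keq expr → x = 1.6609e-06; check Q = 0.02857

Direction: forward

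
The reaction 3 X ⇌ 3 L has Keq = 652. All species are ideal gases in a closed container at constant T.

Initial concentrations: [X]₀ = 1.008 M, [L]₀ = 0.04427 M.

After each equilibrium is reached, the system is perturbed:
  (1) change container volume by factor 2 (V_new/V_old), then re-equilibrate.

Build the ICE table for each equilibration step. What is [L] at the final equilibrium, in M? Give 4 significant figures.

[L]_eq = 0.4717 M

Q₀ = 8.4712e-05 vs Keq = 652 ⇒ Q<K, forward
Step 1:
                    X           L
  Initial       1.008     0.04427
  Change      -0.8992      0.8992
  Equil        0.1088      0.9435
  solve Keq expr → x = 0.2997; check Q = 652
Then change container volume by factor 2 (V_new/V_old).
Step 2:
                    X           L
  Initial      0.0544      0.4717
  Change            0           0
  Equil        0.0544      0.4717
  solve Keq expr → x = 0; check Q = 652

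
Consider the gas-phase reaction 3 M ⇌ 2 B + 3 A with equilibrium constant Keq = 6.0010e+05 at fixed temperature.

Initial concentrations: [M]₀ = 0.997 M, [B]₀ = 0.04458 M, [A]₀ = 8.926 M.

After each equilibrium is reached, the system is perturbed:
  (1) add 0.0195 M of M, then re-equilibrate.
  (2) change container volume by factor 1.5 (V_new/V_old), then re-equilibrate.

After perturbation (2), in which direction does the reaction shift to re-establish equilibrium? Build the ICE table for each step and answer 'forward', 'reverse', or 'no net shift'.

Direction: forward

Q₀ = 1.426 vs Keq = 6.0010e+05 ⇒ Q<K, forward
Step 1:
                   M          B          A
  Initial      0.997    0.04458      8.926
  Change     -0.9094     0.6063     0.9094
  Equil      0.08757     0.6509      9.835
  solve Keq expr → x = 0.3031; check Q = 6.0010e+05
Then add 0.0195 M of M.
Step 2:
                   M          B          A
  Initial     0.1071     0.6509      9.835
  Change    -0.01825    0.01217    0.01825
  Equil      0.08883      0.663      9.854
  solve Keq expr → x = 0.006083; check Q = 6.0010e+05
Then change container volume by factor 1.5 (V_new/V_old).
Step 3:
                   M          B          A
  Initial    0.05922      0.442      6.569
  Change    -0.01333   0.008886    0.01333
  Equil      0.04589     0.4509      6.582
  solve Keq expr → x = 0.004443; check Q = 6.0010e+05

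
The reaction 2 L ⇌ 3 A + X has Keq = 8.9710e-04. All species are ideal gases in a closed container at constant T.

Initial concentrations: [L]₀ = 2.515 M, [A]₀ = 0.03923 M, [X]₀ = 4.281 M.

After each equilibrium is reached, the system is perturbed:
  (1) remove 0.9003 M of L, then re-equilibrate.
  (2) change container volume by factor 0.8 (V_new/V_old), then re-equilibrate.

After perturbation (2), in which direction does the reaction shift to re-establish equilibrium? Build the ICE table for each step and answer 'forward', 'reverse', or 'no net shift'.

Direction: reverse

Q₀ = 4.0862e-05 vs Keq = 8.9710e-04 ⇒ Q<K, forward
Step 1:
                    L           A           X
  Initial       2.515     0.03923       4.281
  Change     -0.04605     0.06908     0.02303
  Equil         2.469      0.1083       4.304
  solve Keq expr → x = 0.02303; check Q = 8.9710e-04
Then remove 0.9003 M of L.
Step 2:
                    L           A           X
  Initial       1.569      0.1083       4.304
  Change      0.01839    -0.02758   -0.009194
  Equil         1.587     0.08073       4.295
  solve Keq expr → x = -0.009194; check Q = 8.9710e-04
Then change container volume by factor 0.8 (V_new/V_old).
Step 3:
                    L           A           X
  Initial       1.984      0.1009       5.369
  Change     0.009105    -0.01366   -0.004553
  Equil         1.993     0.08725       5.364
  solve Keq expr → x = -0.004553; check Q = 8.9710e-04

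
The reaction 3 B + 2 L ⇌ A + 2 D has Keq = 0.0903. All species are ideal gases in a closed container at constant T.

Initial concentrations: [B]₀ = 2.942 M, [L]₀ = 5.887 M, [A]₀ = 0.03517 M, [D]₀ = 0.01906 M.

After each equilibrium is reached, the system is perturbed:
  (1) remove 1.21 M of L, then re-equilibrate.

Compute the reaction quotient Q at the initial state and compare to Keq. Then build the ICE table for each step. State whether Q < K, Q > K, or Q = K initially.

Q₀ = 1.4478e-08 vs Keq = 0.0903 ⇒ Q<K, forward
Step 1:
                   B          L          A          D
  Initial      2.942      5.887    0.03517    0.01906
  Change       -2.04      -1.36     0.6799       1.36
  Equil       0.9023      4.527     0.7151      1.379
  solve Keq expr → x = 0.6799; check Q = 0.0903
Then remove 1.21 M of L.
Step 2:
                   B          L          A          D
  Initial     0.9023      3.317     0.7151      1.379
  Change      0.1247    0.08311   -0.04156   -0.08311
  Equil        1.027        3.4     0.6735      1.296
  solve Keq expr → x = -0.04156; check Q = 0.0903

Q₀ = 1.4478e-08; Q < K (proceeds forward)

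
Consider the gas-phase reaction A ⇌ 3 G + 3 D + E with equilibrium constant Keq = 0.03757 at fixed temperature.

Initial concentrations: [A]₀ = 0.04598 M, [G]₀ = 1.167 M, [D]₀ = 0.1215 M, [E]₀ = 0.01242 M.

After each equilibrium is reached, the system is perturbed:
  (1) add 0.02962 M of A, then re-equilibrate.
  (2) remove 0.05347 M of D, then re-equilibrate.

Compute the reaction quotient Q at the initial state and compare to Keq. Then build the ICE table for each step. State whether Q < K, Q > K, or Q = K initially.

Q₀ = 7.7001e-04; Q < K (proceeds forward)

Q₀ = 7.7001e-04 vs Keq = 0.03757 ⇒ Q<K, forward
Step 1:
                  A         G         D         E
  Initial   0.04598     1.167    0.1215   0.01242
  Change   -0.02787   0.08362   0.08362   0.02787
  Equil     0.01811     1.251    0.2051   0.04029
  solve Keq expr → x = 0.02787; check Q = 0.03757
Then add 0.02962 M of A.
Step 2:
                  A         G         D         E
  Initial   0.04773     1.251    0.2051   0.04029
  Change   -0.01035   0.03104   0.03104   0.01035
  Equil     0.03738     1.282    0.2362   0.05064
  solve Keq expr → x = 0.01035; check Q = 0.03757
Then remove 0.05347 M of D.
Step 3:
                  A         G         D         E
  Initial   0.03738     1.282    0.1827   0.05064
  Change  -0.007573   0.02272   0.02272  0.007573
  Equil     0.02981     1.304    0.2054   0.05821
  solve Keq expr → x = 0.007573; check Q = 0.03757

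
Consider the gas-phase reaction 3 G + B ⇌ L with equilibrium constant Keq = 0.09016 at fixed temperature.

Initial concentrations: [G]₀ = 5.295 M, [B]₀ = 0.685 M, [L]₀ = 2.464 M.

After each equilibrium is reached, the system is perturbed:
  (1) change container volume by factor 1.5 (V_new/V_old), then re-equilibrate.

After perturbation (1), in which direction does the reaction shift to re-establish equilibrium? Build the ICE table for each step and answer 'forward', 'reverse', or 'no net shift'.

Q₀ = 0.02423 vs Keq = 0.09016 ⇒ Q<K, forward
Step 1:
                   G          B          L
  I            5.295      0.685      2.464
  C           -0.938    -0.3127     0.3127
  E            4.357     0.3723      2.777
  solve Keq expr → x = 0.3127; check Q = 0.09016
Then change container volume by factor 1.5 (V_new/V_old).
Step 2:
                   G          B          L
  I            2.905     0.2482      1.851
  C           0.5712     0.1904    -0.1904
  E            3.476     0.4386      1.661
  solve Keq expr → x = -0.1904; check Q = 0.09016

Direction: reverse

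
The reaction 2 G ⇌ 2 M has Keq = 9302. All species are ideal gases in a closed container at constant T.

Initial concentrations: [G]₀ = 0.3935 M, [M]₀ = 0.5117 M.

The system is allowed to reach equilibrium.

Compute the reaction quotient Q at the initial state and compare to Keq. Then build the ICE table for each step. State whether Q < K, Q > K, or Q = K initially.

Q₀ = 1.691 vs Keq = 9302 ⇒ Q<K, forward
Step 1:
                  G         M
  I          0.3935    0.5117
  C         -0.3842    0.3842
  E        0.009289    0.8959
  solve Keq expr → x = 0.1921; check Q = 9302

Q₀ = 1.691; Q < K (proceeds forward)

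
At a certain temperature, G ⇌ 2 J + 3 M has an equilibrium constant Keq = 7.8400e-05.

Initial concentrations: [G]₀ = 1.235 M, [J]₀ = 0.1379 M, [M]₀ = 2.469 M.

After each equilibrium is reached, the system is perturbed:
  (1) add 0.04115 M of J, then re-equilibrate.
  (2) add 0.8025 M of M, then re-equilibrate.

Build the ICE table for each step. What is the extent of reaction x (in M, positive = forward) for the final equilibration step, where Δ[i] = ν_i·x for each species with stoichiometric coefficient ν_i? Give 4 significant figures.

x = -5.7778e-04 M

Q₀ = 0.2318 vs Keq = 7.8400e-05 ⇒ Q>K, reverse
Step 1:
                  G         J         M
  I           1.235    0.1379     2.469
  C         0.06747   -0.1349   -0.2024
  E           1.302  0.002961     2.267
  solve Keq expr → x = -0.06747; check Q = 7.8400e-05
Then add 0.04115 M of J.
Step 2:
                  G         J         M
  I           1.302   0.04411     2.267
  C          0.0205    -0.041   -0.0615
  E           1.323   0.00311     2.205
  solve Keq expr → x = -0.0205; check Q = 7.8400e-05
Then add 0.8025 M of M.
Step 3:
                  G         J         M
  I           1.323   0.00311     3.008
  C       5.7778e-04 -0.001156 -0.001733
  E           1.324  0.001955     3.006
  solve Keq expr → x = -5.7778e-04; check Q = 7.8400e-05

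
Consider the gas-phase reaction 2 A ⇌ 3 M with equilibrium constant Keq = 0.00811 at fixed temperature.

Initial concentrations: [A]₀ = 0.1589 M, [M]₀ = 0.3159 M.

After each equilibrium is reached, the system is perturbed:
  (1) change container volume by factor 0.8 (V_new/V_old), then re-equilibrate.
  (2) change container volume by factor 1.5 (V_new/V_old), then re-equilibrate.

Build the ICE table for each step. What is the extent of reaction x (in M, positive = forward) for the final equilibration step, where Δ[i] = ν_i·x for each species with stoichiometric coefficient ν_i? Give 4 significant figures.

Q₀ = 1.249 vs Keq = 0.00811 ⇒ Q>K, reverse
Step 1:
                  A         M
  init       0.1589    0.3159
  Δ          0.1495   -0.2242
  eq         0.3084    0.0917
  solve Keq expr → x = -0.07473; check Q = 0.00811
Then change container volume by factor 0.8 (V_new/V_old).
Step 2:
                  A         M
  init       0.3855    0.1146
  Δ         0.00488 -0.007321
  eq         0.3903    0.1073
  solve Keq expr → x = -0.00244; check Q = 0.00811
Then change container volume by factor 1.5 (V_new/V_old).
Step 3:
                  A         M
  init       0.2602   0.07154
  Δ       -0.006052  0.009078
  eq         0.2542   0.08062
  solve Keq expr → x = 0.003026; check Q = 0.00811

x = 0.003026 M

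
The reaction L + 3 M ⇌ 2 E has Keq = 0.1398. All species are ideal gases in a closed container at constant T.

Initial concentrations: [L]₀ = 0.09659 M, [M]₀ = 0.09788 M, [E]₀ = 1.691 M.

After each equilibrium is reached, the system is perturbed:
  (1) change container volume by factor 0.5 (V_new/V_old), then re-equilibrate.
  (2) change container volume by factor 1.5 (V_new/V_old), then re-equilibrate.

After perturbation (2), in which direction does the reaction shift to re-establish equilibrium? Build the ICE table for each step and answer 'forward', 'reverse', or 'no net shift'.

Direction: reverse

Q₀ = 3.1570e+04 vs Keq = 0.1398 ⇒ Q>K, reverse
Step 1:
                   L          M          E
  Initial    0.09659    0.09788      1.691
  Change      0.5258      1.577     -1.052
  Equil       0.6223      1.675     0.6395
  solve Keq expr → x = -0.5258; check Q = 0.1398
Then change container volume by factor 0.5 (V_new/V_old).
Step 2:
                   L          M          E
  Initial      1.245       3.35      1.279
  Change     -0.2113    -0.6339     0.4226
  Equil        1.033      2.716      1.702
  solve Keq expr → x = 0.2113; check Q = 0.1398
Then change container volume by factor 1.5 (V_new/V_old).
Step 3:
                   L          M          E
  Initial     0.6889      1.811      1.134
  Change     0.08241     0.2472    -0.1648
  Equil       0.7713      2.058     0.9696
  solve Keq expr → x = -0.08241; check Q = 0.1398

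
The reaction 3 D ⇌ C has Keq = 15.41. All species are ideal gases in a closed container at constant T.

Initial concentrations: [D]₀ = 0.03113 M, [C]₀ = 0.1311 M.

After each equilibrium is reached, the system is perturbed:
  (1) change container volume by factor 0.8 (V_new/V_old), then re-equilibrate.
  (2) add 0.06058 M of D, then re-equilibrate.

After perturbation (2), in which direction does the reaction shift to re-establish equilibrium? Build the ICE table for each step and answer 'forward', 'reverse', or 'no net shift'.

Q₀ = 4346 vs Keq = 15.41 ⇒ Q>K, reverse
Step 1:
                    D           C
  init        0.03113      0.1311
  Δ            0.1442    -0.04806
  eq           0.1753     0.08304
  solve Keq expr → x = -0.04806; check Q = 15.41
Then change container volume by factor 0.8 (V_new/V_old).
Step 2:
                    D           C
  init         0.2191      0.1038
  Δ          -0.02531    0.008436
  eq           0.1938      0.1122
  solve Keq expr → x = 0.008436; check Q = 15.41
Then add 0.06058 M of D.
Step 3:
                    D           C
  init         0.2544      0.1122
  Δ          -0.05121     0.01707
  eq           0.2032      0.1293
  solve Keq expr → x = 0.01707; check Q = 15.41

Direction: forward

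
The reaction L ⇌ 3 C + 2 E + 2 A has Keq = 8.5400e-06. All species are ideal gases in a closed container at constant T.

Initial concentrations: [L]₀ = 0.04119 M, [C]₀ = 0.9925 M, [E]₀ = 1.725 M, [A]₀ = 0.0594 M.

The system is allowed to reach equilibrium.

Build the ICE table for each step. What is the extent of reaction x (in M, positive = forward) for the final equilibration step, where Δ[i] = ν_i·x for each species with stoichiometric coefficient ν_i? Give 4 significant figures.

Q₀ = 0.2492 vs Keq = 8.5400e-06 ⇒ Q>K, reverse
Step 1:
                  L         C         E         A
  init      0.04119    0.9925     1.725    0.0594
  Δ         0.02943  -0.08829  -0.05886  -0.05886
  eq        0.07062    0.9042     1.666 5.4209e-04
  solve Keq expr → x = -0.02943; check Q = 8.5400e-06

x = -0.02943 M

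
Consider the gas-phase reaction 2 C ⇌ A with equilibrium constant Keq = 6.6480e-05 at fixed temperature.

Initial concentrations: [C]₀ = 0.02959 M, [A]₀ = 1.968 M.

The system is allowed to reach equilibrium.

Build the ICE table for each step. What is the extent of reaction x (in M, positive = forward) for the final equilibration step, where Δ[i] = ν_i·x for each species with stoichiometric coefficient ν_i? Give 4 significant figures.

Q₀ = 2248 vs Keq = 6.6480e-05 ⇒ Q>K, reverse
Step 1:
                    C           A
  Initial     0.02959       1.968
  Change        3.934      -1.967
  Equil         3.964    0.001044
  solve Keq expr → x = -1.967; check Q = 6.6480e-05

x = -1.967 M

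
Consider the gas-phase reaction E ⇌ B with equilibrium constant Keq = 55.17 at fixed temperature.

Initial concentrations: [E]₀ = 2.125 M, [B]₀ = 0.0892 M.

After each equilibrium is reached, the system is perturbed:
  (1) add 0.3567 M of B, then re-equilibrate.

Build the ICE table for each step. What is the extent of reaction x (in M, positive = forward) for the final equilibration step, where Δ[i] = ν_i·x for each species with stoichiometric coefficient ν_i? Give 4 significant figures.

x = -0.00635 M

Q₀ = 0.04198 vs Keq = 55.17 ⇒ Q<K, forward
Step 1:
                  E         B
  Initial     2.125    0.0892
  Change     -2.086     2.086
  Equil     0.03942     2.175
  solve Keq expr → x = 2.086; check Q = 55.17
Then add 0.3567 M of B.
Step 2:
                  E         B
  Initial   0.03942     2.531
  Change    0.00635  -0.00635
  Equil     0.04577     2.525
  solve Keq expr → x = -0.00635; check Q = 55.17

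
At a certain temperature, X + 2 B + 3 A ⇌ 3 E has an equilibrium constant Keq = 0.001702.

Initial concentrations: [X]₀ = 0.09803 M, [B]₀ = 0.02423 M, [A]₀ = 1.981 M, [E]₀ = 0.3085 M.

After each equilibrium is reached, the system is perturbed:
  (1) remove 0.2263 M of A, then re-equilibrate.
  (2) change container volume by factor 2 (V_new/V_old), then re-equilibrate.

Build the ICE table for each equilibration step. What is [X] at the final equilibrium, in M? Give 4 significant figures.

[X]_eq = 0.09625 M

Q₀ = 65.62 vs Keq = 0.001702 ⇒ Q>K, reverse
Step 1:
                   X          B          A          E
  Initial    0.09803    0.02423      1.981     0.3085
  Change     0.08576     0.1715     0.2573    -0.2573
  Equil       0.1838     0.1957      2.238    0.05122
  solve Keq expr → x = -0.08576; check Q = 0.001702
Then remove 0.2263 M of A.
Step 2:
                   X          B          A          E
  Initial     0.1838     0.1957      2.012    0.05122
  Change    0.001494   0.002988   0.004482  -0.004482
  Equil       0.1853     0.1987      2.016    0.04674
  solve Keq expr → x = -0.001494; check Q = 0.001702
Then change container volume by factor 2 (V_new/V_old).
Step 3:
                   X          B          A          E
  Initial    0.09264    0.09937      1.008    0.02337
  Change    0.003612   0.007224    0.01084   -0.01084
  Equil      0.09625     0.1066      1.019    0.01254
  solve Keq expr → x = -0.003612; check Q = 0.001702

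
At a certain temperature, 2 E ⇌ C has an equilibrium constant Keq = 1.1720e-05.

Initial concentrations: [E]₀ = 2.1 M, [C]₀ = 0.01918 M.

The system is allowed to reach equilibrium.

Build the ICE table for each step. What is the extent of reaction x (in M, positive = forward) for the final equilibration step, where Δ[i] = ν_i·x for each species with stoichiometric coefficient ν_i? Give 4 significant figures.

Q₀ = 0.004349 vs Keq = 1.1720e-05 ⇒ Q>K, reverse
Step 1:
                    E           C
  Initial         2.1     0.01918
  Change      0.03825    -0.01913
  Equil         2.138  5.3585e-05
  solve Keq expr → x = -0.01913; check Q = 1.1720e-05

x = -0.01913 M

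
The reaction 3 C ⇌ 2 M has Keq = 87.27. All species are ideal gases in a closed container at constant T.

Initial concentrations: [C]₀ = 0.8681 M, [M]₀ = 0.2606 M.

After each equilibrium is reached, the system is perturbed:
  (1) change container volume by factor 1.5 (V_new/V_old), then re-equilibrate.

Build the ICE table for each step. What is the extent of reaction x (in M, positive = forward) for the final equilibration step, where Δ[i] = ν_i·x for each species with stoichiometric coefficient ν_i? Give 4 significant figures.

Q₀ = 0.1038 vs Keq = 87.27 ⇒ Q<K, forward
Step 1:
                    C           M
  init         0.8681      0.2606
  Δ           -0.6872      0.4581
  eq           0.1809      0.7187
  solve Keq expr → x = 0.2291; check Q = 87.27
Then change container volume by factor 1.5 (V_new/V_old).
Step 2:
                    C           M
  init         0.1206      0.4792
  Δ           0.01546    -0.01031
  eq           0.1361      0.4688
  solve Keq expr → x = -0.005155; check Q = 87.27

x = -0.005155 M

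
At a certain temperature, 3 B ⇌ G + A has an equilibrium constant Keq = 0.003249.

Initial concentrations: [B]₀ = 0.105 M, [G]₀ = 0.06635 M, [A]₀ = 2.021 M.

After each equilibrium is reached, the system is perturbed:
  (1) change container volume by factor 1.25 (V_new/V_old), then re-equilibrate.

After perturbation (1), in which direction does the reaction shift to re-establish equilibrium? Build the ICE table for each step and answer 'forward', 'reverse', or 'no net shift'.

Q₀ = 115.8 vs Keq = 0.003249 ⇒ Q>K, reverse
Step 1:
                   B          G          A
  I            0.105    0.06635      2.021
  C           0.1989    -0.0663    -0.0663
  E           0.3039 4.6656e-05      1.955
  solve Keq expr → x = -0.0663; check Q = 0.003249
Then change container volume by factor 1.25 (V_new/V_old).
Step 2:
                   B          G          A
  I           0.2431 3.7325e-05      1.564
  C       2.2370e-05 -7.4565e-06 -7.4565e-06
  E           0.2432 2.9868e-05      1.564
  solve Keq expr → x = -7.4565e-06; check Q = 0.003249

Direction: reverse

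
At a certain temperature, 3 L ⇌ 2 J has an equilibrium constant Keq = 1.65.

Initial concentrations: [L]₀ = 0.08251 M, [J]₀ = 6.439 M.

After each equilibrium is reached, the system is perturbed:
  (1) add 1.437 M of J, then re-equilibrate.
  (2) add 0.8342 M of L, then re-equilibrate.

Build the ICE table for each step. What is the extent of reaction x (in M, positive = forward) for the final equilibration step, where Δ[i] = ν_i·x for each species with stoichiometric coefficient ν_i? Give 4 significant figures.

x = 0.231 M

Q₀ = 7.3810e+04 vs Keq = 1.65 ⇒ Q>K, reverse
Step 1:
                    L           J
  Initial     0.08251       6.439
  Change         2.35      -1.566
  Equil         2.432       4.873
  solve Keq expr → x = -0.7832; check Q = 1.65
Then add 1.437 M of J.
Step 2:
                    L           J
  Initial       2.432        6.31
  Change       0.3796      -0.253
  Equil         2.812       6.056
  solve Keq expr → x = -0.1265; check Q = 1.65
Then add 0.8342 M of L.
Step 3:
                    L           J
  Initial       3.646       6.056
  Change       -0.693       0.462
  Equil         2.953       6.518
  solve Keq expr → x = 0.231; check Q = 1.65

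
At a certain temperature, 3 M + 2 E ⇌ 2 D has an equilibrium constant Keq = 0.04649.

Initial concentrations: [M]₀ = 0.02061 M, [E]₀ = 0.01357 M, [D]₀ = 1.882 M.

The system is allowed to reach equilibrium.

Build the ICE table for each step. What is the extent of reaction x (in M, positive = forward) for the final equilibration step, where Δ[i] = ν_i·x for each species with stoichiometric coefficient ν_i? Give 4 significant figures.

Q₀ = 2.1971e+09 vs Keq = 0.04649 ⇒ Q>K, reverse
Step 1:
                  M         E         D
  I         0.02061   0.01357     1.882
  C           1.825     1.217    -1.217
  E           1.846      1.23    0.6652
  solve Keq expr → x = -0.6084; check Q = 0.04649

x = -0.6084 M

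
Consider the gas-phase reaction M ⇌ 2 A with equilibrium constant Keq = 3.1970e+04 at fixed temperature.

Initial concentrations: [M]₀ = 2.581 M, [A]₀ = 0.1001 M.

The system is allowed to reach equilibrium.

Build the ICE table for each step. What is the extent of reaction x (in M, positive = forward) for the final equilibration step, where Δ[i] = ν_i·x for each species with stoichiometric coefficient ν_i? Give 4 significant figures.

Q₀ = 0.003882 vs Keq = 3.1970e+04 ⇒ Q<K, forward
Step 1:
                  M         A
  init        2.581    0.1001
  Δ           -2.58      5.16
  eq      8.6555e-04      5.26
  solve Keq expr → x = 2.58; check Q = 3.1970e+04

x = 2.58 M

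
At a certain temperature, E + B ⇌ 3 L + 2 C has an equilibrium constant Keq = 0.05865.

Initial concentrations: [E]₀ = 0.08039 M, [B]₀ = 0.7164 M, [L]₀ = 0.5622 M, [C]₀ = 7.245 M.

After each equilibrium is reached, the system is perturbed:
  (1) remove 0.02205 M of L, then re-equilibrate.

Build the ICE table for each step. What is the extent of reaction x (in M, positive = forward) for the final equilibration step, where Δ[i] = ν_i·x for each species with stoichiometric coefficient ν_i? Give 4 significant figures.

x = 0.007057 M

Q₀ = 162 vs Keq = 0.05865 ⇒ Q>K, reverse
Step 1:
                  E         B         L         C
  I         0.08039    0.7164    0.5622     7.245
  C          0.1659    0.1659   -0.4978   -0.3319
  E          0.2463    0.8823   0.06437     6.913
  solve Keq expr → x = -0.1659; check Q = 0.05865
Then remove 0.02205 M of L.
Step 2:
                  E         B         L         C
  I          0.2463    0.8823   0.04232     6.913
  C       -0.007057 -0.007057   0.02117   0.01411
  E          0.2393    0.8753   0.06349     6.927
  solve Keq expr → x = 0.007057; check Q = 0.05865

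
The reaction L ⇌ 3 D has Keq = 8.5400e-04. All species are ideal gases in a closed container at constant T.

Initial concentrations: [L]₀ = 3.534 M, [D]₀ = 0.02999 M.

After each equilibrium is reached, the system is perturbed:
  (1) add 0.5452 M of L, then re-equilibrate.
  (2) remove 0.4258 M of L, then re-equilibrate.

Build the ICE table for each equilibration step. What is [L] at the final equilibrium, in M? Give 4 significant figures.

Q₀ = 7.6324e-06 vs Keq = 8.5400e-04 ⇒ Q<K, forward
Step 1:
                    L           D
  init          3.534     0.02999
  Δ            -0.038       0.114
  eq            3.496       0.144
  solve Keq expr → x = 0.038; check Q = 8.5400e-04
Then add 0.5452 M of L.
Step 2:
                    L           D
  init          4.041       0.144
  Δ         -0.002366    0.007097
  eq            4.039      0.1511
  solve Keq expr → x = 0.002366; check Q = 8.5400e-04
Then remove 0.4258 M of L.
Step 3:
                    L           D
  init          3.613      0.1511
  Δ          0.001828   -0.005483
  eq            3.615      0.1456
  solve Keq expr → x = -0.001828; check Q = 8.5400e-04

[L]_eq = 3.615 M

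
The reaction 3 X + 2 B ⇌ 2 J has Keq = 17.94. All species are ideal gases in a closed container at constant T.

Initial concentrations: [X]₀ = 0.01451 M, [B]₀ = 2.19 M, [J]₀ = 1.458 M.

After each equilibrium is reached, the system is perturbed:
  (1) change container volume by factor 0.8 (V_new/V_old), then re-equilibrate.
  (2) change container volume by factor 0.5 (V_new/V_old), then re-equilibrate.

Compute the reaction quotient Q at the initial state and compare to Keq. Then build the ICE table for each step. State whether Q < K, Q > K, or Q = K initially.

Q₀ = 1.4509e+05 vs Keq = 17.94 ⇒ Q>K, reverse
Step 1:
                    X           B           J
  init        0.01451        2.19       1.458
  Δ            0.2423      0.1616     -0.1616
  eq           0.2568       2.352       1.296
  solve Keq expr → x = -0.08078; check Q = 17.94
Then change container volume by factor 0.8 (V_new/V_old).
Step 2:
                    X           B           J
  init          0.321       2.939       1.621
  Δ          -0.05784    -0.03856     0.03856
  eq           0.2632       2.901       1.659
  solve Keq expr → x = 0.01928; check Q = 17.94
Then change container volume by factor 0.5 (V_new/V_old).
Step 3:
                    X           B           J
  init         0.5264       5.802       3.318
  Δ           -0.2492     -0.1661      0.1661
  eq           0.2772       5.636       3.484
  solve Keq expr → x = 0.08306; check Q = 17.94

Q₀ = 1.4509e+05; Q > K (proceeds reverse)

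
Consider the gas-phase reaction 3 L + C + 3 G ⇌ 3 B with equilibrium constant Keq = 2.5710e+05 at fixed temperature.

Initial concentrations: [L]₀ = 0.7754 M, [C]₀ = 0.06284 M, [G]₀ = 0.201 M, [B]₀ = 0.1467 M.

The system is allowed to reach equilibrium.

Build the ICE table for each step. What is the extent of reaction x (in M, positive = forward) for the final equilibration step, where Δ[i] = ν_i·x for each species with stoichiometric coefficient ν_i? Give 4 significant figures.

x = 0.05414 M

Q₀ = 13.27 vs Keq = 2.5710e+05 ⇒ Q<K, forward
Step 1:
                   L          C          G          B
  Initial     0.7754    0.06284      0.201     0.1467
  Change     -0.1624   -0.05414    -0.1624     0.1624
  Equil        0.613   0.008696    0.03857     0.3091
  solve Keq expr → x = 0.05414; check Q = 2.5710e+05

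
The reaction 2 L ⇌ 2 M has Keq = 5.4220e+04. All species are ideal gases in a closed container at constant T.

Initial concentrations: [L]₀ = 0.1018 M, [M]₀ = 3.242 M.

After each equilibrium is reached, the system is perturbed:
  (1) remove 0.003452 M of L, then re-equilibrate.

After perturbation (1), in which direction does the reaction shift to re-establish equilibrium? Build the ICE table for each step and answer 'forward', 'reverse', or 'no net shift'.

Direction: reverse

Q₀ = 1014 vs Keq = 5.4220e+04 ⇒ Q<K, forward
Step 1:
                   L          M
  I           0.1018      3.242
  C          -0.0875     0.0875
  E           0.0143       3.33
  solve Keq expr → x = 0.04375; check Q = 5.4220e+04
Then remove 0.003452 M of L.
Step 2:
                   L          M
  I          0.01085       3.33
  C         0.003437  -0.003437
  E          0.01428      3.326
  solve Keq expr → x = -0.001719; check Q = 5.4220e+04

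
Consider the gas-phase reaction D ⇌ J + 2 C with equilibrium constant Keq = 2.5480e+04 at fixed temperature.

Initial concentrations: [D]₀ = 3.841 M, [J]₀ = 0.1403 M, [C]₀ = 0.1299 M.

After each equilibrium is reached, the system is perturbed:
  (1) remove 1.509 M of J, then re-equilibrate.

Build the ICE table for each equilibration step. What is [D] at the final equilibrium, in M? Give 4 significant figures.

Q₀ = 6.1636e-04 vs Keq = 2.5480e+04 ⇒ Q<K, forward
Step 1:
                   D          J          C
  Initial      3.841     0.1403     0.1299
  Change      -3.832      3.832      7.663
  Equil     0.009467      3.972      7.793
  solve Keq expr → x = 3.832; check Q = 2.5480e+04
Then remove 1.509 M of J.
Step 2:
                   D          J          C
  Initial   0.009467      2.463      7.793
  Change   -0.003577   0.003577   0.007155
  Equil     0.005889      2.466        7.8
  solve Keq expr → x = 0.003577; check Q = 2.5480e+04

[D]_eq = 0.005889 M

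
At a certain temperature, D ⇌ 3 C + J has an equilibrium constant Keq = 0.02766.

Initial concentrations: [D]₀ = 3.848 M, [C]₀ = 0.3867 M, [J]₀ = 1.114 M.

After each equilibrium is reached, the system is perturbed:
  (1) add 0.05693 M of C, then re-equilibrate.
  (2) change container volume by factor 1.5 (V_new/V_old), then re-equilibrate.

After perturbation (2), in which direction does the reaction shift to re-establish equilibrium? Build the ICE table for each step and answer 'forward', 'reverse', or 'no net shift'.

Direction: forward

Q₀ = 0.01674 vs Keq = 0.02766 ⇒ Q<K, forward
Step 1:
                   D          C          J
  I            3.848     0.3867      1.114
  C          -0.0222    0.06659     0.0222
  E            3.826     0.4533      1.136
  solve Keq expr → x = 0.0222; check Q = 0.02766
Then add 0.05693 M of C.
Step 2:
                   D          C          J
  I            3.826     0.5102      1.136
  C          0.01794   -0.05381   -0.01794
  E            3.844     0.4564      1.118
  solve Keq expr → x = -0.01794; check Q = 0.02766
Then change container volume by factor 1.5 (V_new/V_old).
Step 3:
                   D          C          J
  I            2.562     0.3043     0.7455
  C         -0.04675     0.1402    0.04675
  E            2.516     0.4445     0.7923
  solve Keq expr → x = 0.04675; check Q = 0.02766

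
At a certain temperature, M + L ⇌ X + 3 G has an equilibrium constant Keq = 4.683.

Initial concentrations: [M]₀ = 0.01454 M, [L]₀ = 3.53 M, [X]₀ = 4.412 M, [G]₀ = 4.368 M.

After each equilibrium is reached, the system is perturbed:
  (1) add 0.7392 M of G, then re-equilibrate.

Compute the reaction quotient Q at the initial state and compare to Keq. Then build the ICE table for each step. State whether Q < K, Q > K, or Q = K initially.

Q₀ = 7164; Q > K (proceeds reverse)

Q₀ = 7164 vs Keq = 4.683 ⇒ Q>K, reverse
Step 1:
                    M           L           X           G
  Initial     0.01454        3.53       4.412       4.368
  Change        0.878       0.878      -0.878      -2.634
  Equil        0.8925       4.408       3.534       1.734
  solve Keq expr → x = -0.878; check Q = 4.683
Then add 0.7392 M of G.
Step 2:
                    M           L           X           G
  Initial      0.8925       4.408       3.534       2.473
  Change       0.1882      0.1882     -0.1882     -0.5646
  Equil         1.081       4.596       3.346       1.909
  solve Keq expr → x = -0.1882; check Q = 4.683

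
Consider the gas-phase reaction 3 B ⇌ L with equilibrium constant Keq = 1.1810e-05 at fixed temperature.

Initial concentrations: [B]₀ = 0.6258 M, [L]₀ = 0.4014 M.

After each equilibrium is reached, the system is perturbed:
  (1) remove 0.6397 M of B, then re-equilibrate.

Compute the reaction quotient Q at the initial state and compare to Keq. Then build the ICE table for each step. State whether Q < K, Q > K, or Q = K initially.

Q₀ = 1.638 vs Keq = 1.1810e-05 ⇒ Q>K, reverse
Step 1:
                   B          L
  I           0.6258     0.4014
  C            1.204    -0.4013
  E             1.83 7.2352e-05
  solve Keq expr → x = -0.4013; check Q = 1.1810e-05
Then remove 0.6397 M of B.
Step 2:
                   B          L
  I             1.19 7.2352e-05
  C       1.5731e-04 -5.2438e-05
  E             1.19 1.9914e-05
  solve Keq expr → x = -5.2438e-05; check Q = 1.1810e-05

Q₀ = 1.638; Q > K (proceeds reverse)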